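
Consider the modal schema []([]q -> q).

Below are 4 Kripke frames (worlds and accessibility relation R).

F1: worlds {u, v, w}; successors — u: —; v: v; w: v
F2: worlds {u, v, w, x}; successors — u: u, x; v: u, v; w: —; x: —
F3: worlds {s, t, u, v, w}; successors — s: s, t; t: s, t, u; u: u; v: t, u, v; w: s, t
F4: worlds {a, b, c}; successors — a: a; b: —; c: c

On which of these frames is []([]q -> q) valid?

F1, F3, F4

The schema corresponds to shift-reflexivity: forall x forall y (Rxy -> Ryy).
F1: condition met.
F2: fails — Rux but not Rxx.
F3: condition met.
F4: condition met.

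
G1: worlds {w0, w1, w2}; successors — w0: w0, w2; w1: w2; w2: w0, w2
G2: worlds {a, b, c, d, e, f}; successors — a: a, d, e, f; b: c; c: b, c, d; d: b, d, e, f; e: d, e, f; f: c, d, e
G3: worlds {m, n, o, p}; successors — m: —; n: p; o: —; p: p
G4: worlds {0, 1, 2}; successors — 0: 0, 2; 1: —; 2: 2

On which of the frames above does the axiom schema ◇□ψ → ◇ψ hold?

The schema corresponds to a generalized confluence (Geach) condition: ∀x ∀y (xRy → ∃w (yRw ∧ xRw)).
G1: satisfies the condition.
G2: fails — dRb but no w with bRw and dRw.
G3: satisfies the condition.
G4: satisfies the condition.

G1, G3, G4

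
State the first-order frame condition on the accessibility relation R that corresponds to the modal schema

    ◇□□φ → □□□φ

This is a Sahlqvist (Geach-type) schema ◇^1□^2φ → □^3◇^0φ.
Minimal-valuation argument: fix x; take any y with xR^1y and any z with xR^3z. Set V(φ) to the set of worlds R-reachable from y in exactly 2 steps. Then □^2φ holds at y, so the antecedent holds at x; validity forces ◇^0φ at z, giving a w with zR^0w and yR^2w.
First-order correspondent: ∀x ∀y ∀z ((xRy ∧ xR³z) → ∃w (yR²w ∧ z = w)).

∀x ∀y ∀z ((xRy ∧ xR³z) → ∃w (yR²w ∧ z = w))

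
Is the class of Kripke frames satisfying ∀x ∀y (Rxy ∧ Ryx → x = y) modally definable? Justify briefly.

No — not modally definable

If a class were modally definable it would be closed under surjective bounded morphisms (Goldblatt–Thomason).
The 8-cycle (worlds a,b,c,d,e,f,g,h with a→b→c→d→e→f→g→h→a) is antisymmetric. Sending even-indexed worlds to • and odd-indexed worlds to ∘ is a surjective bounded morphism onto the two-world frame with •↔∘, which is not antisymmetric.
Hence antisymmetry is not modally definable.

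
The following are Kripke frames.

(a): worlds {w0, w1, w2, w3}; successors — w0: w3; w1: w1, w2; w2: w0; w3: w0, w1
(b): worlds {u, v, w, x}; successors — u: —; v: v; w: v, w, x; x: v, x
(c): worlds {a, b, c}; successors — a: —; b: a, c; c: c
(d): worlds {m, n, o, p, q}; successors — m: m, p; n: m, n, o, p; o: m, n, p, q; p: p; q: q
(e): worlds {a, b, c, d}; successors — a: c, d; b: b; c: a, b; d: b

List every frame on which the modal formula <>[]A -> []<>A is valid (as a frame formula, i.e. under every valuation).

The schema corresponds to convergence: forall x forall y forall z (Rxy & Rxz -> exists w (Ryw & Rzw)).
(a): fails — Rw1w2 and Rw1w1 but w2 and w1 have no common successor.
(b): holds.
(c): fails — Rba and Rba but a and a have no common successor.
(d): fails — Rom and Roq but m and q have no common successor.
(e): fails — Rcb and Rca but b and a have no common successor.
Valid on: (b).

(b)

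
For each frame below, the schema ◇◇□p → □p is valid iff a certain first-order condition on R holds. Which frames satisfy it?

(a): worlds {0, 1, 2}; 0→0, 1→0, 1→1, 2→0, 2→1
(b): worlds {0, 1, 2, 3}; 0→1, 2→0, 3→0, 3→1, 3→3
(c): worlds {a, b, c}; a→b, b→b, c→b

This is the axiom for a generalized confluence (Geach) condition; its first-order frame correspondent is ∀x ∀y ∀z ((xR²y ∧ xRz) → ∃w (yRw ∧ z = w)).
(a): fails — 1R²0, 1R1 but no w with 0Rw and 1=w.
(b): fails — 2R²1, 2R0 but no w with 1Rw and 0=w.
(c): satisfies the condition.
Valid on: (c).

(c)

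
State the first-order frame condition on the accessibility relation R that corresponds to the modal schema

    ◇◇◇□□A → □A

∀x ∀y ∀z ((xR³y ∧ xRz) → ∃w (yR²w ∧ z = w))

This is a Sahlqvist (Geach-type) schema ◇^3□^2A → □^1◇^0A.
First-order correspondent: ∀x ∀y ∀z ((xR³y ∧ xRz) → ∃w (yR²w ∧ z = w)).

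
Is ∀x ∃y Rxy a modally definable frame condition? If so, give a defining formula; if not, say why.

The condition is seriality. A defining modal formula is □r → ◇r.
Suppose □r→◇r is valid. At any x set V(r)=W. Then □r at x, so ◇r at x, so x has a successor.

Definable; □r → ◇r defines it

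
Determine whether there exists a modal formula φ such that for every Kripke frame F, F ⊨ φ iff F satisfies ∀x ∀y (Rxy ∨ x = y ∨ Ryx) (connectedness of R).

Not definable by any modal formula

Any modally definable frame class is closed under disjoint unions.
Take 3 disjoint single-world reflexive frames: each is trivially connected, but their disjoint union has 3 worlds with no edge between distinct components, so it is not connected.
Hence connectedness of R is not modally definable.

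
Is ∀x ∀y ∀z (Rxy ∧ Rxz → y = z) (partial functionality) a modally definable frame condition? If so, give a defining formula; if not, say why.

Yes, by ◇q → □q

Yes: it is partial functionality, defined by the CD schema ◇q → □q.
Suppose ◇q→□q is valid. Take Rxy, Rxz and set V(q)={y}. Then ◇q at x, so □q at x, so q at z, i.e. z=y.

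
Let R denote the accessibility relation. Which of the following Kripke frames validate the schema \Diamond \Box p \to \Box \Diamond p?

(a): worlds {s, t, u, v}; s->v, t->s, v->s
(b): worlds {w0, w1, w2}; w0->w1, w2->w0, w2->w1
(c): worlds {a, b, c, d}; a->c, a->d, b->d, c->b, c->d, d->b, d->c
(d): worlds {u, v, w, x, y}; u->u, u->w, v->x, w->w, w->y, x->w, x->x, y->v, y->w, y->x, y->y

This is the axiom for convergence; its first-order frame correspondent is \forall x \forall y \forall z (Rxy \wedge Rxz \to \exists w (Ryw \wedge Rzw)).
(a): holds.
(b): fails — Rw0w1 and Rw0w1 but w1 and w1 have no common successor.
(c): fails — Rcd and Rcb but d and b have no common successor.
(d): fails — Ryv and Ryw but v and w have no common successor.
Valid on: (a).

(a)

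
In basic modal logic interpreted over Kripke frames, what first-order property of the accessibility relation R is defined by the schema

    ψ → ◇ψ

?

reflexivity: ∀x Rxx

Equivalently (dual form): □ψ → ψ.
Suppose □ψ→ψ is valid. At any x set V(ψ)={w : Rxw}. Then □ψ holds at x, so ψ holds at x, i.e. Rxx.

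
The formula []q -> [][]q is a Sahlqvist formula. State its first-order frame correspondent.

transitivity: forall x forall y forall z (Rxy & Ryz -> Rxz)

Suppose □q→□□q is valid. Take Rxy, Ryz and set V(q)={w : Rxw}. Then □q at x, so □□q at x, so □q at y, so q at z, i.e. Rxz.
Conversely, any frame satisfying forall x forall y forall z (Rxy & Ryz -> Rxz) validates the schema.
So the correspondent is transitivity.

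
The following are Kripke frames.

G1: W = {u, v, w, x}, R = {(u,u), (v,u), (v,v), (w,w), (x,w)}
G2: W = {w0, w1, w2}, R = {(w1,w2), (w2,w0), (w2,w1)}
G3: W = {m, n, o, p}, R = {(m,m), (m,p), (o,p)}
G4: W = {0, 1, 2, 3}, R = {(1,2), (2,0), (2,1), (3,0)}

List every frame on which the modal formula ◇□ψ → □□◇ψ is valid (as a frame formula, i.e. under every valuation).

The schema corresponds to a generalized confluence (Geach) condition: ∀x ∀y ∀z ((xRy ∧ xR²z) → ∃w (yRw ∧ zRw)).
G1: ✓.
G2: fails — w1Rw2, w1R²w0 but no w with w2Rw and w0Rw.
G3: fails — mRm, mR²p but no w with mRw and pRw.
G4: fails — 1R2, 1R²0 but no w with 2Rw and 0Rw.
Valid on: G1.

G1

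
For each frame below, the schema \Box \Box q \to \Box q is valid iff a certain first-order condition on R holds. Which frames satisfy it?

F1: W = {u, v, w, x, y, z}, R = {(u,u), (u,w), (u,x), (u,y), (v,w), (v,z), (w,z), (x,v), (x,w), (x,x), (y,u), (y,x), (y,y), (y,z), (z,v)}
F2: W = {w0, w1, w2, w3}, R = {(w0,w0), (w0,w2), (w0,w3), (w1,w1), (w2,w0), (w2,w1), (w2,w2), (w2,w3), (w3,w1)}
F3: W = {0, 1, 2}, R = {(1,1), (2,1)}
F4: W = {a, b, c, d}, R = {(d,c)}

F2, F3

Frame correspondent (Sahlqvist): \forall x \forall y (Rxy \to \exists z (Rxz \wedge Rzy)) — i.e. density.
F1: fails — Rvw but no t with Rvt and Rtw.
F2: condition met.
F3: condition met.
F4: fails — Rdc but no z with Rdz and Rzc.
Valid on: F2, F3.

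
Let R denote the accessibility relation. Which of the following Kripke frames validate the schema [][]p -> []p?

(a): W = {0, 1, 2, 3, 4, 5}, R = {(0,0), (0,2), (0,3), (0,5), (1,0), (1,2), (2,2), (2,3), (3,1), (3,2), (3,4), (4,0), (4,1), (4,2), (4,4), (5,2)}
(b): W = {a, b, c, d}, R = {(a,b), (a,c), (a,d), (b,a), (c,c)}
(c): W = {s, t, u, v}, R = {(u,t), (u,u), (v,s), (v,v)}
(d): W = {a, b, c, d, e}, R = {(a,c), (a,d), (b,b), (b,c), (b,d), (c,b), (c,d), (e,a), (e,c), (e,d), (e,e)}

Frame correspondent (Sahlqvist): forall x forall y (Rxy -> exists z (Rxz & Rzy)) — i.e. density.
(a): ✓.
(b): fails — Rab but no z with Raz and Rzb.
(c): ✓.
(d): fails — Rac but no z with Raz and Rzc.
Valid on: (a), (c).

(a), (c)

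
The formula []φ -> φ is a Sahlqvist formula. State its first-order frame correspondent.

reflexivity

This schema is the T axiom.
It corresponds to reflexivity: forall x Rxx.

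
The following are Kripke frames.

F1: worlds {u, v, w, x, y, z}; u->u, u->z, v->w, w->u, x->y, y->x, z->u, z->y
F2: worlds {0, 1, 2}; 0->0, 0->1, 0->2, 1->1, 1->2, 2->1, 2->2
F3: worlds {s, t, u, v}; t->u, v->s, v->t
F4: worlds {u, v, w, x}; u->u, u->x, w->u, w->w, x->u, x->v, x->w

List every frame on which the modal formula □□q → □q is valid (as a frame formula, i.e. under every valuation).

This is the axiom for density; its first-order frame correspondent is ∀x ∀y (Rxy → ∃z (Rxz ∧ Rzy)).
F1: fails — Ryx but no t with Ryt and Rtx.
F2: satisfies the condition.
F3: fails — Rtu but no z with Rtz and Rzu.
F4: fails — Rxv but no z with Rxz and Rzv.

F2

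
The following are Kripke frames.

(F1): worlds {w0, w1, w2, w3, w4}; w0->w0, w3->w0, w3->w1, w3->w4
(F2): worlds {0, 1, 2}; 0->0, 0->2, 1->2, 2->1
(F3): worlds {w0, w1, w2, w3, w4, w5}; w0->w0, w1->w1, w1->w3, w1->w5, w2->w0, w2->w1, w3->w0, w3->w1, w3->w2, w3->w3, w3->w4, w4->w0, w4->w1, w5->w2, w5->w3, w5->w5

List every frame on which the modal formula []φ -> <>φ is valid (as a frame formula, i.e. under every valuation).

Frame correspondent (Sahlqvist): forall x exists y Rxy — i.e. seriality.
(F1): fails — world w1 has no successor.
(F2): ✓.
(F3): ✓.
Valid on: (F2), (F3).

(F2), (F3)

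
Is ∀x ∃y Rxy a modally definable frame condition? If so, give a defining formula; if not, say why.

Yes, by □p → ◇p

This is a Sahlqvist condition; the D axiom □p → ◇p defines it.
Suppose □p→◇p is valid. At any x set V(p)=W. Then □p at x, so ◇p at x, so x has a successor.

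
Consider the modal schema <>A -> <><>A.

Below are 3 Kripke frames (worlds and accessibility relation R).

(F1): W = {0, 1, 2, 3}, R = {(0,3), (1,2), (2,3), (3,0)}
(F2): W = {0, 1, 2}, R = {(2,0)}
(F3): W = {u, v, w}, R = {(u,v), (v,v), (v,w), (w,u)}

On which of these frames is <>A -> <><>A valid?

none

This is the axiom for a generalized confluence (Geach) condition; its first-order frame correspondent is forall x forall y (xRy -> exists w (y = w & x R^2 w)).
(F1): fails — 0R3 but no w with 3=w and 0R²w.
(F2): fails — 2R0 but no w with 0=w and 2R²w.
(F3): fails — wRu but no t with u=t and wR²t.
Valid on no frame.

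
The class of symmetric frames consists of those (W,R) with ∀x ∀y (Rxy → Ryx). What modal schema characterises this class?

q → □◇q

This is symmetry; the standard corresponding axiom is B: q → □◇q.
Suppose q→□◇q is valid. Take Rxy and set V(q)={x}. Then q at x, so □◇q at x, so ◇q at y, so some z with Ryz has q; z=x, i.e. Ryx.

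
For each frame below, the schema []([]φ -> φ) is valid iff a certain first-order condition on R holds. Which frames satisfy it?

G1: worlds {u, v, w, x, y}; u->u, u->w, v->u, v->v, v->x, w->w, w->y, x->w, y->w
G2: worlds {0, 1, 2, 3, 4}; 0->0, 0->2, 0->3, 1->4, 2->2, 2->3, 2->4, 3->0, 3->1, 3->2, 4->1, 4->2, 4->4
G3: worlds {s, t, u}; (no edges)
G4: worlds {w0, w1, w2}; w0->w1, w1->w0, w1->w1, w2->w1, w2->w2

This is the axiom for shift-reflexivity; its first-order frame correspondent is forall x forall y (Rxy -> Ryy).
G1: fails — Rvx but not Rxx.
G2: fails — R31 but not R11.
G3: condition met.
G4: fails — Rw1w0 but not Rw0w0.

G3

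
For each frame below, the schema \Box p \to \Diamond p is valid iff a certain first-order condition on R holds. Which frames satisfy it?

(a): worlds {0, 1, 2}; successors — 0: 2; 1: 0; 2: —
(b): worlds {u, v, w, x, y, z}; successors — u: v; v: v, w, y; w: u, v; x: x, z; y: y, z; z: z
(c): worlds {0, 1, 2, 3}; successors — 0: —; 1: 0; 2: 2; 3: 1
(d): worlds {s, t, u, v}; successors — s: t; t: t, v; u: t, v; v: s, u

(b), (d)

Frame correspondent (Sahlqvist): \forall x \exists y Rxy — i.e. seriality.
(a): fails — world 2 has no successor.
(b): condition met.
(c): fails — world 0 has no successor.
(d): condition met.
Valid on: (b), (d).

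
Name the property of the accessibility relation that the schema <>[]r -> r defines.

symmetry

This is frame-equivalent to r → □◇r (substitute ¬r for r and contrapose).
Suppose r→□◇r is valid. Take Rxy and set V(r)={x}. Then r at x, so □◇r at x, so ◇r at y, so some z with Ryz has r; z=x, i.e. Ryx.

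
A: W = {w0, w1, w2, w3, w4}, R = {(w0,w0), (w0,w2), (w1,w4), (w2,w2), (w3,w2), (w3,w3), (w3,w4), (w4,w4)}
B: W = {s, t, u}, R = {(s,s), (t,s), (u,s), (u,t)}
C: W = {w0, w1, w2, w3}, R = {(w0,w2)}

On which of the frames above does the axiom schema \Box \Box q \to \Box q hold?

This is the axiom for density; its first-order frame correspondent is \forall x \forall y (Rxy \to \exists z (Rxz \wedge Rzy)).
A: condition met.
B: fails — Rut but no z with Ruz and Rzt.
C: fails — Rw0w2 but no z with Rw0z and Rzw2.

A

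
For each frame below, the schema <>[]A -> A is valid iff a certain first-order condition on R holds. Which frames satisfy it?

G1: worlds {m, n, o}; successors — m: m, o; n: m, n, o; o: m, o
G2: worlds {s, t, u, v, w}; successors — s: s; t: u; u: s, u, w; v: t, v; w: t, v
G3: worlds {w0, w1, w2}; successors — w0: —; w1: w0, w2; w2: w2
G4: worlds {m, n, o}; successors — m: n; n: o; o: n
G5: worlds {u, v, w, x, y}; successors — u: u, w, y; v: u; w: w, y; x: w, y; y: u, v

none

Frame correspondent (Sahlqvist): forall x forall y (Rxy -> Ryx) — i.e. symmetry.
G1: fails — Rno but not Ron.
G2: fails — Rwt but not Rtw.
G3: fails — Rw1w2 but not Rw2w1.
G4: fails — Rmn but not Rnm.
G5: fails — Rxw but not Rwx.
Valid on no frame.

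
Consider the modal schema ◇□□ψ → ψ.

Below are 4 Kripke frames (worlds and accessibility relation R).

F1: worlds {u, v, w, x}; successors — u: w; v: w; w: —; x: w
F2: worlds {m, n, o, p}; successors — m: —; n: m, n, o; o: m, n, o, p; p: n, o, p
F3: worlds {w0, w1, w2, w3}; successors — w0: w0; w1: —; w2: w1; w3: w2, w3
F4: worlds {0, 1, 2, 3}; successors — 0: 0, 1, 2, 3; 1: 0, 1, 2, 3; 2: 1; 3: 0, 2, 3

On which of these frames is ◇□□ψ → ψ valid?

F4

This is the axiom for a generalized confluence (Geach) condition; its first-order frame correspondent is ∀x ∀y (xRy → ∃w (yR²w ∧ x = w)).
F1: fails — uRw but no t with wR²t and u=t.
F2: fails — nRm but no w with mR²w and n=w.
F3: fails — w2Rw1 but no w with w1R²w and w2=w.
F4: ✓.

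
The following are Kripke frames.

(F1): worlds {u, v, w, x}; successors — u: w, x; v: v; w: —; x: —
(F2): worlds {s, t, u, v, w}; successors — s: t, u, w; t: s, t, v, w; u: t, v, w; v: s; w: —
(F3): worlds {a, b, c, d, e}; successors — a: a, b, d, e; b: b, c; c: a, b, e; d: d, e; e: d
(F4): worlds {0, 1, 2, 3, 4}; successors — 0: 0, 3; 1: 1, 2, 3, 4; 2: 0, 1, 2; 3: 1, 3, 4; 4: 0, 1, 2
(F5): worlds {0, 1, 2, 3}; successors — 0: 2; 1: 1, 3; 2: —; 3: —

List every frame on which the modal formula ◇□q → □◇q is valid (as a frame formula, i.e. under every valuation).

This is the axiom for convergence; its first-order frame correspondent is ∀x ∀y ∀z (Rxy ∧ Rxz → ∃w (Ryw ∧ Rzw)).
(F1): fails — Ruw and Ruw but w and w have no common successor.
(F2): fails — Rsw and Rsw but w and w have no common successor.
(F3): fails — Rab and Rae but b and e have no common successor.
(F4): ✓.
(F5): fails — R02 and R02 but 2 and 2 have no common successor.
Valid on: (F4).

(F4)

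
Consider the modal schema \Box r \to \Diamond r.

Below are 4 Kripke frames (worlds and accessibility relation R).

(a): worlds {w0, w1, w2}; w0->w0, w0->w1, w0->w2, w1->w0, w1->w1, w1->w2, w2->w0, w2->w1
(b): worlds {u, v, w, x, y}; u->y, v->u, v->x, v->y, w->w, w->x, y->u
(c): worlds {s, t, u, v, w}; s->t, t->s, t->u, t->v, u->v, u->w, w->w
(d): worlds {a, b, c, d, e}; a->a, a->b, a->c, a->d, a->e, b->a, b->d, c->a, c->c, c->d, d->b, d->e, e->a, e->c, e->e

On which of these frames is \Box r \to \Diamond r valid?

(a), (d)

Frame correspondent (Sahlqvist): \forall x \exists y Rxy — i.e. seriality.
(a): ✓.
(b): fails — world x has no successor.
(c): fails — world v has no successor.
(d): ✓.
Valid on: (a), (d).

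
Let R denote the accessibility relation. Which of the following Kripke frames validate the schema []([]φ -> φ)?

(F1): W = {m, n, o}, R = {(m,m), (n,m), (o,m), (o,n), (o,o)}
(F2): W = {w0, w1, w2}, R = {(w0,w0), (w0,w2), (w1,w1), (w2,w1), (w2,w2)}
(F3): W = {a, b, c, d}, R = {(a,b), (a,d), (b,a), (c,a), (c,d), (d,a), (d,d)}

(F2)

The schema corresponds to shift-reflexivity: forall x forall y (Rxy -> Ryy).
(F1): fails — Ron but not Rnn.
(F2): ✓.
(F3): fails — Rab but not Rbb.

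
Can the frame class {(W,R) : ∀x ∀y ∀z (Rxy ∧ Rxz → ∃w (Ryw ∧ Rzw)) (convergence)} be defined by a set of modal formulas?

Yes: it is convergence, defined by the .2 schema ◇□q → □◇q.
Suppose ◇□q→□◇q is valid. Take Rxy, Rxz and set V(q)={w : Ryw}. Then □q at y so ◇□q at x, so □◇q at x, so ◇q at z, giving w with Rzw and Ryw.

Definable; ◇□q → □◇q defines it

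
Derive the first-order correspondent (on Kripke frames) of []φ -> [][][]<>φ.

This is a Sahlqvist (Geach-type) schema ◇^0□^1φ → □^3◇^1φ.
First-order correspondent: forall x forall z (x R^3 z -> exists w (xRw & zRw)).

forall x forall z (x R^3 z -> exists w (xRw & zRw))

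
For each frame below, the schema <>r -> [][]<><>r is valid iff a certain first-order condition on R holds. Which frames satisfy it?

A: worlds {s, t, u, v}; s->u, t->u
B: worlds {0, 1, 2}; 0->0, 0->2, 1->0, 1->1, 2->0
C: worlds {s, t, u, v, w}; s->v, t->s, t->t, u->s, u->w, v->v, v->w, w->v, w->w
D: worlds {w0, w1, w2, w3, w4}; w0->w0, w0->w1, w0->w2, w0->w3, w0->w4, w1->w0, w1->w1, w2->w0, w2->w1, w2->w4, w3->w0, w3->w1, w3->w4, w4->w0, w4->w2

The schema corresponds to a generalized confluence (Geach) condition: forall x forall y forall z ((xRy & x R^2 z) -> exists w (y = w & z R^2 w)).
A: holds.
B: fails — 1R1, 1R²0 but no w with 1=w and 0R²w.
C: fails — tRs, tR²s but no w* with s=w* and sR²w*.
D: holds.

A, D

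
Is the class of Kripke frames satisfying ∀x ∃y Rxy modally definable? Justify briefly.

Yes — defined by □p → ◇p

Yes: it is seriality, defined by the D schema □p → ◇p.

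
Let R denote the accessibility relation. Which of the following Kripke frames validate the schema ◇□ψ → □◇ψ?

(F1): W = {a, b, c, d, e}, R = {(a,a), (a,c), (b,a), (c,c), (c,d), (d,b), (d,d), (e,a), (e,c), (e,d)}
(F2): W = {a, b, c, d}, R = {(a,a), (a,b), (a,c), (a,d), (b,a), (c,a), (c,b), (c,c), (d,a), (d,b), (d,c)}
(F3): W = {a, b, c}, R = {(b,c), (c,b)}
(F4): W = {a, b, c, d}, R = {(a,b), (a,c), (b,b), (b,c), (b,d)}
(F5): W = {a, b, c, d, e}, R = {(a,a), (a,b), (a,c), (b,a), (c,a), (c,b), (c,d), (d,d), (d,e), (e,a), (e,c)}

Frame correspondent (Sahlqvist): ∀x ∀y ∀z (Rxy ∧ Rxz → ∃w (Ryw ∧ Rzw)) — i.e. convergence.
(F1): fails — Rdd and Rdb but d and b have no common successor.
(F2): satisfies the condition.
(F3): satisfies the condition.
(F4): fails — Rab and Rac but b and c have no common successor.
(F5): fails — Rcd and Rcb but d and b have no common successor.

(F2), (F3)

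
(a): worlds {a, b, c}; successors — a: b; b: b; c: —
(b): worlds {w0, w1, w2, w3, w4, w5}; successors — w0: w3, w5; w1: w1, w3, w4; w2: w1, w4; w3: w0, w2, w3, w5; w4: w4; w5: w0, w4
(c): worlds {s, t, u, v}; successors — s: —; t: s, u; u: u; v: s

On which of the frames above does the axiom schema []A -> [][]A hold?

(a), (c)

Frame correspondent (Sahlqvist): forall x forall y forall z (Rxy & Ryz -> Rxz) — i.e. transitivity.
(a): ✓.
(b): fails — Rw3w5 and Rw5w4 but not Rw3w4.
(c): ✓.
Valid on: (a), (c).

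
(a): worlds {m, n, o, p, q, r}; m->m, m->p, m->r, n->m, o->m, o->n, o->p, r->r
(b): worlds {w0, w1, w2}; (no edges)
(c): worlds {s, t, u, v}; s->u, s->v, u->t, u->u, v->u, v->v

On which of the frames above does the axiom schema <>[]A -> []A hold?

(b)

The schema corresponds to the Euclidean property: forall x forall y forall z (Rxy & Rxz -> Ryz).
(a): fails — Rmr and Rmm but not Rrm.
(b): condition met.
(c): fails — Rsu and Rsv but not Ruv.
Valid on: (b).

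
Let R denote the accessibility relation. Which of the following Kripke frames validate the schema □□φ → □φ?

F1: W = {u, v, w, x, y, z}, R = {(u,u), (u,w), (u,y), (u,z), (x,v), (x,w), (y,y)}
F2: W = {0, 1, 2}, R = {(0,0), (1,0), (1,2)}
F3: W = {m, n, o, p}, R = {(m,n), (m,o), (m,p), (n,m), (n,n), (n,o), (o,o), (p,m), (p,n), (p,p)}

F3

Frame correspondent (Sahlqvist): ∀x ∀y (Rxy → ∃z (Rxz ∧ Rzy)) — i.e. density.
F1: fails — Rxw but no t with Rxt and Rtw.
F2: fails — R12 but no z with R1z and Rz2.
F3: holds.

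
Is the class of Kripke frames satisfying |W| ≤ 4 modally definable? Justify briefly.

Modal frame validity is preserved under disjoint unions.
Any modal formula valid on each of 5 disjoint one-world frames is valid on their disjoint union (validity is preserved under disjoint unions). Each one-world frame has |W|=1≤4, but the union has |W|=5.
So the class is not modally definable.

Not modally definable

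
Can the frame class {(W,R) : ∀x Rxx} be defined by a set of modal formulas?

Yes — defined by □q → q

This is a Sahlqvist condition; the T axiom □q → q defines it.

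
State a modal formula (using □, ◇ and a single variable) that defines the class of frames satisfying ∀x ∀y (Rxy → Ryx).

s → □◇s

The condition is symmetry. The B schema s → □◇s defines it.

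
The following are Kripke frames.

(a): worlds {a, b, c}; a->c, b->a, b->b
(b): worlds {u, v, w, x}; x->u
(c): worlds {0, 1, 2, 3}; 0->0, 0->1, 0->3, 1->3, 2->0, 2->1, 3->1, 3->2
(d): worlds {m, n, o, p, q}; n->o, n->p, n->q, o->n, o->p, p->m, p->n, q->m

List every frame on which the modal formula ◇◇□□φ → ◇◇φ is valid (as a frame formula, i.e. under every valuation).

This is the axiom for a generalized confluence (Geach) condition; its first-order frame correspondent is ∀x ∀y (xR²y → ∃w (yR²w ∧ xR²w)).
(a): fails — bR²a but no w with aR²w and bR²w.
(b): satisfies the condition.
(c): satisfies the condition.
(d): fails — nR²m but no w with mR²w and nR²w.
Valid on: (b), (c).

(b), (c)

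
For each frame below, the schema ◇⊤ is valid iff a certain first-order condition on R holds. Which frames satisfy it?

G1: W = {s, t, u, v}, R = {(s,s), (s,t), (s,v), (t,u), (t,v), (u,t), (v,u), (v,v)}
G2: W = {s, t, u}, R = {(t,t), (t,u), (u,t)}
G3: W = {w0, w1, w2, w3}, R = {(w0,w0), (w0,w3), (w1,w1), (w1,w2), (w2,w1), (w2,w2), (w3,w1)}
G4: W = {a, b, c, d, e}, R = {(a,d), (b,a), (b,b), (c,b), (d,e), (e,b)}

G1, G3, G4

Frame correspondent (Sahlqvist): ∀x ∃y Rxy — i.e. seriality.
G1: ✓.
G2: fails — world s has no successor.
G3: ✓.
G4: ✓.
Valid on: G1, G3, G4.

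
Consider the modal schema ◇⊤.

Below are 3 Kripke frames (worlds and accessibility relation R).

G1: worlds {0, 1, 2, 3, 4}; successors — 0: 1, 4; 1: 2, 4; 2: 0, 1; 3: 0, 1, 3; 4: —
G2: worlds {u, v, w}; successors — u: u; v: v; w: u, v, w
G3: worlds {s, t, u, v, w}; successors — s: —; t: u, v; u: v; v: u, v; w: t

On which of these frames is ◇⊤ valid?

Frame correspondent (Sahlqvist): ∀x ∃y Rxy — i.e. seriality.
G1: fails — world 4 has no successor.
G2: ✓.
G3: fails — world s has no successor.
Valid on: G2.

G2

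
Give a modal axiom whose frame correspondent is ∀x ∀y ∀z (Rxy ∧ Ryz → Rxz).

□s → □□s

A defining formula is □s → □□s (the 4 axiom).
Suppose □s→□□s is valid. Take Rxy, Ryz and set V(s)={w : Rxw}. Then □s at x, so □□s at x, so □s at y, so s at z, i.e. Rxz.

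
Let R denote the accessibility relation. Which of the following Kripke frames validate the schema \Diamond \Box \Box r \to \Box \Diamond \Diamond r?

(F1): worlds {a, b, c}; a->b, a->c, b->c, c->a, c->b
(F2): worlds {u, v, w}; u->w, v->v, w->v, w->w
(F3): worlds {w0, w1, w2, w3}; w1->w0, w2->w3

This is the axiom for a generalized confluence (Geach) condition; its first-order frame correspondent is \forall x \forall y \forall z ((xRy \wedge xRz) \to \exists w (y R^2 w \wedge z R^2 w)).
(F1): ✓.
(F2): ✓.
(F3): fails — w1Rw0, w1Rw0 but no w with w0R²w and w0R²w.
Valid on: (F1), (F2).

(F1), (F2)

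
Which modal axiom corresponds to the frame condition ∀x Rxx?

□q → q

This is reflexivity; the standard corresponding axiom is T: □q → q.
Suppose □q→q is valid. At any x set V(q)={w : Rxw}. Then □q holds at x, so q holds at x, i.e. Rxx.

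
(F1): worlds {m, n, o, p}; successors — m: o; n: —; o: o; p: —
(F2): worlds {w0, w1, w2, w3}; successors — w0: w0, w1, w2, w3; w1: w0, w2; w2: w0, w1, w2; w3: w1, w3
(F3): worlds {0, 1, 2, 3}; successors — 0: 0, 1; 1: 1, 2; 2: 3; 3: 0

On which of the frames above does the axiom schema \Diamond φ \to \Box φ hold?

(F1)

Frame correspondent (Sahlqvist): \forall x \forall y \forall z (Rxy \wedge Rxz \to y = z) — i.e. partial functionality.
(F1): condition met.
(F2): fails — w0 sees both w0 and w1.
(F3): fails — 0 sees both 0 and 1.
Valid on: (F1).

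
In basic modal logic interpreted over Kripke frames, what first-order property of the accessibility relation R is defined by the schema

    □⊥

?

Emptiness of R

□⊥ is valid iff no world has any successor (otherwise □⊥ fails at any world with one).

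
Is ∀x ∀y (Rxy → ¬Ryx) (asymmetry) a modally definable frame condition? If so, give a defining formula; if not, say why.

Any modally definable frame class is closed under surjective bounded morphisms.
The 4-cycle (worlds 0,1,2,3 with 0→1→2→3→0) is asymmetric. Mapping every world to a single reflexive point • is a surjective bounded morphism, and the reflexive point is not asymmetric (R•• but asymmetry requires ¬R••).
Hence asymmetry is not modally definable.

Not definable by any modal formula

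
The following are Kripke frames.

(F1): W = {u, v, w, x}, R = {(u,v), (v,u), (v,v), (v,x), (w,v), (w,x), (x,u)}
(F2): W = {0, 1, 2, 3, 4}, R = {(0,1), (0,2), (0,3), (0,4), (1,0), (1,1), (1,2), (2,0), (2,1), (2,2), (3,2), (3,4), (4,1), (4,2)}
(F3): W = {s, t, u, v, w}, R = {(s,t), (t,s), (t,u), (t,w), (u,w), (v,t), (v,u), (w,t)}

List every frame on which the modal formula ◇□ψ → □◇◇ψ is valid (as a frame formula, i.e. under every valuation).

(F2)

This is the axiom for a generalized confluence (Geach) condition; its first-order frame correspondent is ∀x ∀y ∀z ((xRy ∧ xRz) → ∃w (yRw ∧ zR²w)).
(F1): fails — vRx, vRx but no t with xRt and xR²t.
(F2): condition met.
(F3): fails — tRs, tRs but no w* with sRw* and sR²w*.
Valid on: (F2).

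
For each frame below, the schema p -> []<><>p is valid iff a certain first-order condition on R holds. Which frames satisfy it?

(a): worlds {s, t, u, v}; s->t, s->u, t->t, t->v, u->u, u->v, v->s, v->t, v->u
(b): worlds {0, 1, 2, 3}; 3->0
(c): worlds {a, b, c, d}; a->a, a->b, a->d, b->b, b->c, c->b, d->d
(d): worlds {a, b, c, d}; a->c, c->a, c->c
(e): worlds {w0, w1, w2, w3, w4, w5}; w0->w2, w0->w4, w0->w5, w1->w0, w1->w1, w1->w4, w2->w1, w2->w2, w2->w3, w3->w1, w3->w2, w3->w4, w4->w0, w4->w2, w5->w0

The schema corresponds to a generalized confluence (Geach) condition: forall x forall z (xRz -> exists w (x = w & z R^2 w)).
(a): ✓.
(b): fails — 3R0 but no w with 3=w and 0R²w.
(c): fails — aRb but no w with a=w and bR²w.
(d): ✓.
(e): fails — w0Rw4 but no w with w0=w and w4R²w.
Valid on: (a), (d).

(a), (d)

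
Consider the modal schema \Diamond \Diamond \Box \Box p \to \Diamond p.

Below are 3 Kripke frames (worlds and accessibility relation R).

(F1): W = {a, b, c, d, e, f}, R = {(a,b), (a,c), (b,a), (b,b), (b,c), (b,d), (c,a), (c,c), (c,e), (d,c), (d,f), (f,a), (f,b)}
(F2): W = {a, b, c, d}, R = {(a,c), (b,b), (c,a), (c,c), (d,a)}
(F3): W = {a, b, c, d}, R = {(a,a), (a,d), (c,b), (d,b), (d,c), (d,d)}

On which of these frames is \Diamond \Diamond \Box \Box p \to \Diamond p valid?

(F2)

Frame correspondent (Sahlqvist): \forall x \forall y (x R^2 y \to \exists w (y R^2 w \wedge xRw)) — i.e. a generalized confluence (Geach) condition.
(F1): fails — aR²e but no w with eR²w and aRw.
(F2): satisfies the condition.
(F3): fails — aR²b but no w with bR²w and aRw.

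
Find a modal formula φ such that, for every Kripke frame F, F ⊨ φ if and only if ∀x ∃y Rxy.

□ψ → ◇ψ

The condition is seriality. The D schema □ψ → ◇ψ defines it.
Suppose □ψ→◇ψ is valid. At any x set V(ψ)=W. Then □ψ at x, so ◇ψ at x, so x has a successor.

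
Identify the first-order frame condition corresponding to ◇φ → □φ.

Suppose ◇φ→□φ is valid. Take Rxy, Rxz and set V(φ)={y}. Then ◇φ at x, so □φ at x, so φ at z, i.e. z=y.
Conversely, on a frame with partial functionality the schema holds at every world under every valuation.
Frame condition: ∀x ∀y ∀z (Rxy ∧ Rxz → y = z).

partial functionality: ∀x ∀y ∀z (Rxy ∧ Rxz → y = z)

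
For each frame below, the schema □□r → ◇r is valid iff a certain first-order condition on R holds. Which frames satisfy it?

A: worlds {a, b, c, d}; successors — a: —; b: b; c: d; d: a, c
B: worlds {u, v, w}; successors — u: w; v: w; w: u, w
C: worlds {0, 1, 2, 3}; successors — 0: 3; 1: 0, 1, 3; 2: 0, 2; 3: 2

This is the axiom for a generalized confluence (Geach) condition; its first-order frame correspondent is ∀x ∃w (xR²w ∧ xRw).
A: fails — at a but no w with aR²w and aRw.
B: condition met.
C: fails — at 0 but no w with 0R²w and 0Rw.
Valid on: B.

B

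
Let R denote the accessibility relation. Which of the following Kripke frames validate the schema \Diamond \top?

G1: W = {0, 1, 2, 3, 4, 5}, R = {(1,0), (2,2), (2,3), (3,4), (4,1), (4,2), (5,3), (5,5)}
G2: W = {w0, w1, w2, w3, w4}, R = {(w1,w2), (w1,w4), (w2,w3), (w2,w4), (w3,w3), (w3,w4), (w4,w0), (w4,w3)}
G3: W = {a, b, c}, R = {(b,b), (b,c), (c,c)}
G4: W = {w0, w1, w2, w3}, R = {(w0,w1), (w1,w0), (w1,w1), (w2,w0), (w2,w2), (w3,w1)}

G4

The schema corresponds to seriality: \forall x \exists y Rxy.
G1: fails — world 0 has no successor.
G2: fails — world w0 has no successor.
G3: fails — world a has no successor.
G4: satisfies the condition.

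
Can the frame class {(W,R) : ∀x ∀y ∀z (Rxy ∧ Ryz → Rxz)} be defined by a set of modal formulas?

Definable; □q → □□q defines it

The condition is transitivity. A defining modal formula is □q → □□q.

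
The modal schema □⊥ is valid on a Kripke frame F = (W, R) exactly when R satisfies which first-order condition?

This schema is the Ver axiom.
Its frame correspondent is emptiness of R — ∀x ∀y ¬Rxy.

Emptiness of R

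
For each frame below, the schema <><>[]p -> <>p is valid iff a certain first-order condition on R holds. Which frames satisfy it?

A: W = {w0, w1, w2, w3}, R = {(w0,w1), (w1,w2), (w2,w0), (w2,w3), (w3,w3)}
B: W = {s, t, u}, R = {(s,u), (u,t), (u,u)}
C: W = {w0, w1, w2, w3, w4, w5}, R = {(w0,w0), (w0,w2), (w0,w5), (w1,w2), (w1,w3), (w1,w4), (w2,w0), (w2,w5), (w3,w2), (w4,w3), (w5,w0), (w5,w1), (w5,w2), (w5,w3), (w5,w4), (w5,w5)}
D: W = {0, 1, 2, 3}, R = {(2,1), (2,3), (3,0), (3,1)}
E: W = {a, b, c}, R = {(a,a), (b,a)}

This is the axiom for a generalized confluence (Geach) condition; its first-order frame correspondent is forall x forall y (x R^2 y -> exists w (yRw & xRw)).
A: fails — w0R²w2 but no w with w2Rw and w0Rw.
B: fails — sR²t but no w with tRw and sRw.
C: fails — w0R²w4 but no w with w4Rw and w0Rw.
D: fails — 2R²0 but no w with 0Rw and 2Rw.
E: holds.
Valid on: E.

E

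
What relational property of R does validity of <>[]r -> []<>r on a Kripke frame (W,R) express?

convergence

This schema is the .2 axiom.
Its frame correspondent is convergence — forall x forall y forall z (Rxy & Rxz -> exists w (Ryw & Rzw)).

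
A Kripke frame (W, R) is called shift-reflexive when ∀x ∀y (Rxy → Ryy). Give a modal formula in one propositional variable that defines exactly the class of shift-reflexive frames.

□(□ψ → ψ)

This is shift-reflexivity; the standard corresponding axiom is T□: □(□ψ → ψ).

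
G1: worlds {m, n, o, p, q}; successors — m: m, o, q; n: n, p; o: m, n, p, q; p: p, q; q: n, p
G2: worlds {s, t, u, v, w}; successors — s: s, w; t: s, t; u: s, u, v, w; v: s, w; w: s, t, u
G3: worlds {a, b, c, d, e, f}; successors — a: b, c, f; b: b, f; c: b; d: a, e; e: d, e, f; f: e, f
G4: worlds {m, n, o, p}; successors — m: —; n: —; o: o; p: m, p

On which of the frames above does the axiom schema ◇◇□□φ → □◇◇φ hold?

This is the axiom for a generalized confluence (Geach) condition; its first-order frame correspondent is ∀x ∀y ∀z ((xR²y ∧ xRz) → ∃w (yR²w ∧ zR²w)).
G1: satisfies the condition.
G2: satisfies the condition.
G3: satisfies the condition.
G4: fails — pR²m, pRm but no w with mR²w and mR²w.
Valid on: G1, G2, G3.

G1, G2, G3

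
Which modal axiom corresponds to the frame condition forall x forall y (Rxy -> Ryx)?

p → □◇p

A defining formula is p → □◇p (the B axiom).
Suppose p→□◇p is valid. Take Rxy and set V(p)={x}. Then p at x, so □◇p at x, so ◇p at y, so some z with Ryz has p; z=x, i.e. Ryx.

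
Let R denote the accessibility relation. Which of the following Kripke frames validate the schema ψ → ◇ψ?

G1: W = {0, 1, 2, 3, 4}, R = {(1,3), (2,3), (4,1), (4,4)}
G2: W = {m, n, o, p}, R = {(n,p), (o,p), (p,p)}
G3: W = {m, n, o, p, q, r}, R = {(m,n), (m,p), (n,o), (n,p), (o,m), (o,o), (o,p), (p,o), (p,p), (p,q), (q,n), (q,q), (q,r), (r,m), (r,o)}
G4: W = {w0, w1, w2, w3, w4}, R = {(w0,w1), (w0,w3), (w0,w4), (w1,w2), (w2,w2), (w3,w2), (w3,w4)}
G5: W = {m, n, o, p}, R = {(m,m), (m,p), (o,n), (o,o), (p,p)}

This is the axiom for reflexivity; its first-order frame correspondent is ∀x Rxx.
G1: fails — world 0 does not see itself.
G2: fails — world m does not see itself.
G3: fails — world m does not see itself.
G4: fails — world w0 does not see itself.
G5: fails — world n does not see itself.
Valid on no frame.

none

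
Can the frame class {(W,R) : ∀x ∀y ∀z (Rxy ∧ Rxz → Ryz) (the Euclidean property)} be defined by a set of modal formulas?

Yes, by ◇r → □◇r

This is a Sahlqvist condition; the 5 axiom ◇r → □◇r defines it.
Suppose ◇r→□◇r is valid. Take Rxy, Rxz and set V(r)={y}. Then ◇r at x, so □◇r at x, so ◇r at z, so some w with Rzw has r; w=y, i.e. Rzy. By symmetry of the argument, Ryz.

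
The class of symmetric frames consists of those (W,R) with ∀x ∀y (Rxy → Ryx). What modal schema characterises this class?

A defining formula is q → □◇q (the B axiom).

q → □◇q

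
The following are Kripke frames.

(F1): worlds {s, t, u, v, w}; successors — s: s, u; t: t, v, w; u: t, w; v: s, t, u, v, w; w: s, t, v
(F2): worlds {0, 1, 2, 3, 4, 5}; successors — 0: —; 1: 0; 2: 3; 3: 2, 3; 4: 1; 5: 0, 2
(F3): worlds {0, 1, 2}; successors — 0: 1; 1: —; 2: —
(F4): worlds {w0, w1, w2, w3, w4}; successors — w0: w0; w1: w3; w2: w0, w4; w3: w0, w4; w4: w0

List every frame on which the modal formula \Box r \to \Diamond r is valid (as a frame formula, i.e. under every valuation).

(F1), (F4)

Frame correspondent (Sahlqvist): \forall x \exists y Rxy — i.e. seriality.
(F1): condition met.
(F2): fails — world 0 has no successor.
(F3): fails — world 1 has no successor.
(F4): condition met.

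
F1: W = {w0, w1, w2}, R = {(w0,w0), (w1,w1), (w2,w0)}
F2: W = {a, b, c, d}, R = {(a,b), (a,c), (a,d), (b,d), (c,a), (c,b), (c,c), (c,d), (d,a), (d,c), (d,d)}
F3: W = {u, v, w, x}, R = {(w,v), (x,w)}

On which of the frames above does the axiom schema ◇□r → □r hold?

F1

This is the axiom for the Euclidean property; its first-order frame correspondent is ∀x ∀y ∀z (Rxy ∧ Rxz → Ryz).
F1: holds.
F2: fails — Rab and Rab but not Rbb.
F3: fails — Rwv and Rwv but not Rvv.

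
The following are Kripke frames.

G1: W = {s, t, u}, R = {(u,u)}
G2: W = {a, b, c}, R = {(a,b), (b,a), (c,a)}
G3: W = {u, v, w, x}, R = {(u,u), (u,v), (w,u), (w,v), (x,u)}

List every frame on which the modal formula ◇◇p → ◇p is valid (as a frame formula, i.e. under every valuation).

G1

Frame correspondent (Sahlqvist): ∀x ∀y (xR²y → ∃w (y = w ∧ xRw)) — i.e. a generalized confluence (Geach) condition.
G1: condition met.
G2: fails — aR²a but no w with a=w and aRw.
G3: fails — xR²v but no t with v=t and xRt.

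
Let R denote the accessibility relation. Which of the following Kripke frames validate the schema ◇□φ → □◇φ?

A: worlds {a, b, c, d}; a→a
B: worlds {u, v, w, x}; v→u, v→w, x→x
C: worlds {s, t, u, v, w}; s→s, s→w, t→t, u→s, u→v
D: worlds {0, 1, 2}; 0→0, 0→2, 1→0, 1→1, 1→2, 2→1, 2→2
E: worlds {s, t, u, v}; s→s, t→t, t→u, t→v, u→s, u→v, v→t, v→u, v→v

A, D

This is the axiom for convergence; its first-order frame correspondent is ∀x ∀y ∀z (Rxy ∧ Rxz → ∃w (Ryw ∧ Rzw)).
A: ✓.
B: fails — Rvu and Rvu but u and u have no common successor.
C: fails — Rsw and Rsw but w and w have no common successor.
D: ✓.
E: fails — Ruv and Rus but v and s have no common successor.
Valid on: A, D.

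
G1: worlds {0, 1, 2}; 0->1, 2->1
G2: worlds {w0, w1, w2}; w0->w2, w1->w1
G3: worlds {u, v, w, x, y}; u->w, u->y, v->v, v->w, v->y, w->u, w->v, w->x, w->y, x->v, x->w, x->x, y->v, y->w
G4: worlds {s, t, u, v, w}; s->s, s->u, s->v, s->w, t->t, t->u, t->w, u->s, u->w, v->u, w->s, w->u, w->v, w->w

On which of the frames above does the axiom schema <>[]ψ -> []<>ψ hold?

The schema corresponds to convergence: forall x forall y forall z (Rxy & Rxz -> exists w (Ryw & Rzw)).
G1: fails — R01 and R01 but 1 and 1 have no common successor.
G2: fails — Rw0w2 and Rw0w2 but w2 and w2 have no common successor.
G3: holds.
G4: fails — Rsv and Rsu but v and u have no common successor.
Valid on: G3.

G3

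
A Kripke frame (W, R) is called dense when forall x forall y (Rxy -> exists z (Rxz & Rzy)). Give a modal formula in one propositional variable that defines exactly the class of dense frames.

The condition is density. The C4 schema □□s → □s defines it.
Suppose □□s→□s is valid. Take Rxy and set V(s)={w : xR²w}. Then □□s at x, so □s at x, so s at y, i.e. ∃z(Rxz∧Rzy).

□□s → □s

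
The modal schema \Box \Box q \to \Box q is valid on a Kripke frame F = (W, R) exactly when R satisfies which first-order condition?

Suppose □□q→□q is valid. Take Rxy and set V(q)={w : xR²w}. Then □□q at x, so □q at x, so q at y, i.e. ∃z(Rxz∧Rzy).
Conversely, any frame satisfying \forall x \forall y (Rxy \to \exists z (Rxz \wedge Rzy)) validates the schema.
So the correspondent is density.

Density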